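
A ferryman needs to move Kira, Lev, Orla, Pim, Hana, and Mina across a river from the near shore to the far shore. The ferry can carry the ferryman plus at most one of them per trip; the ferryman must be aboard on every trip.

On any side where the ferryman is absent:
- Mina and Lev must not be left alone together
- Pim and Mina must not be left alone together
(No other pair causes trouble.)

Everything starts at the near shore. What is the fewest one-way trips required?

Counting alone: the ferryman can take at most 1 across per trip to the far shore, so moving all 6 needs at least 6 loaded trips out, with a return between consecutive ones — at least 11 crossings.
The safety rule pushes this higher. Following every safe sequence of crossings, the most of the 6 that can be at the far shore as the ferry arrives there on crossing 11 is 5 — never all 6.
So no plan with fewer than 13 crossings exists, and this one achieves 13:
1. Ferryman goes to the far shore with Mina.  [the near shore: Hana, Kira, Lev, Orla, Pim | the far shore: Mina]
2. Ferryman goes back to the near shore alone.  [the near shore: Hana, Kira, Lev, Orla, Pim | the far shore: Mina]
3. Ferryman goes to the far shore with Kira.  [the near shore: Hana, Lev, Orla, Pim | the far shore: Kira, Mina]
4. Ferryman goes back to the near shore alone.  [the near shore: Hana, Lev, Orla, Pim | the far shore: Kira, Mina]
5. Ferryman goes to the far shore with Lev.  [the near shore: Hana, Orla, Pim | the far shore: Kira, Lev, Mina]
6. Ferryman goes back to the near shore with Mina.  [the near shore: Hana, Mina, Orla, Pim | the far shore: Kira, Lev]
7. Ferryman goes to the far shore with Pim.  [the near shore: Hana, Mina, Orla | the far shore: Kira, Lev, Pim]
8. Ferryman goes back to the near shore alone.  [the near shore: Hana, Mina, Orla | the far shore: Kira, Lev, Pim]
9. Ferryman goes to the far shore with Orla.  [the near shore: Hana, Mina | the far shore: Kira, Lev, Orla, Pim]
10. Ferryman goes back to the near shore alone.  [the near shore: Hana, Mina | the far shore: Kira, Lev, Orla, Pim]
11. Ferryman goes to the far shore with Hana.  [the near shore: Mina | the far shore: Hana, Kira, Lev, Orla, Pim]
12. Ferryman goes back to the near shore alone.  [the near shore: Mina | the far shore: Hana, Kira, Lev, Orla, Pim]
13. Ferryman goes to the far shore with Mina.  [the near shore: — | the far shore: Hana, Kira, Lev, Mina, Orla, Pim]

13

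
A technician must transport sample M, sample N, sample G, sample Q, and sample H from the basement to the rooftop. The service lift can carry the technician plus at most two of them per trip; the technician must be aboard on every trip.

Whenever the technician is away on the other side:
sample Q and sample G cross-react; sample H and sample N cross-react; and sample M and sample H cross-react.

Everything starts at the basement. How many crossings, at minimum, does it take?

Counting alone: the technician can take at most 2 across per trip to the rooftop, so moving all 5 needs at least 3 loaded trips out, with a return between consecutive ones — at least 5 crossings.
The plan below uses exactly 5 crossings, so it is optimal:
1. Technician goes to the rooftop with sample G and sample H.  [the basement: sample M, sample N, sample Q | the rooftop: sample G, sample H]
2. Technician goes back to the basement alone.  [the basement: sample M, sample N, sample Q | the rooftop: sample G, sample H]
3. Technician goes to the rooftop with sample M and sample N.  [the basement: sample Q | the rooftop: sample G, sample H, sample M, sample N]
4. Technician goes back to the basement with sample H.  [the basement: sample H, sample Q | the rooftop: sample G, sample M, sample N]
5. Technician goes to the rooftop with sample H and sample Q.  [the basement: — | the rooftop: sample G, sample H, sample M, sample N, sample Q]

5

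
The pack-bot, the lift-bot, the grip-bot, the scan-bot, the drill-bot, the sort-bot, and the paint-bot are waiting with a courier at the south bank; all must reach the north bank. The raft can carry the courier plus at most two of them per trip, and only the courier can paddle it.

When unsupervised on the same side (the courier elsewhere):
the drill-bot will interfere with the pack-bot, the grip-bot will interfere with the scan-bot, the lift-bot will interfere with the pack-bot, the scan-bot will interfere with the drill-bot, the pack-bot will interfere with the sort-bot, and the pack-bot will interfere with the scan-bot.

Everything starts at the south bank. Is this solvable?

Yes

1. Courier goes to the north bank with the pack-bot and the scan-bot.  [the south bank: the drill-bot, the grip-bot, the lift-bot, the paint-bot, the sort-bot | the north bank: the pack-bot, the scan-bot]
2. Courier goes back to the south bank with the pack-bot.  [the south bank: the drill-bot, the grip-bot, the lift-bot, the pack-bot, the paint-bot, the sort-bot | the north bank: the scan-bot]
3. Courier goes to the north bank with the lift-bot and the pack-bot.  [the south bank: the drill-bot, the grip-bot, the paint-bot, the sort-bot | the north bank: the lift-bot, the pack-bot, the scan-bot]
4. Courier goes back to the south bank with the pack-bot.  [the south bank: the drill-bot, the grip-bot, the pack-bot, the paint-bot, the sort-bot | the north bank: the lift-bot, the scan-bot]
5. Courier goes to the north bank with the pack-bot and the sort-bot.  [the south bank: the drill-bot, the grip-bot, the paint-bot | the north bank: the lift-bot, the pack-bot, the scan-bot, the sort-bot]
6. Courier goes back to the south bank with the pack-bot.  [the south bank: the drill-bot, the grip-bot, the pack-bot, the paint-bot | the north bank: the lift-bot, the scan-bot, the sort-bot]
7. Courier goes to the north bank with the pack-bot and the paint-bot.  [the south bank: the drill-bot, the grip-bot | the north bank: the lift-bot, the pack-bot, the paint-bot, the scan-bot, the sort-bot]
8. Courier goes back to the south bank with the pack-bot.  [the south bank: the drill-bot, the grip-bot, the pack-bot | the north bank: the lift-bot, the paint-bot, the scan-bot, the sort-bot]
9. Courier goes to the north bank with the drill-bot and the grip-bot.  [the south bank: the pack-bot | the north bank: the drill-bot, the grip-bot, the lift-bot, the paint-bot, the scan-bot, the sort-bot]
10. Courier goes back to the south bank with the scan-bot.  [the south bank: the pack-bot, the scan-bot | the north bank: the drill-bot, the grip-bot, the lift-bot, the paint-bot, the sort-bot]
11. Courier goes to the north bank with the pack-bot and the scan-bot.  [the south bank: — | the north bank: the drill-bot, the grip-bot, the lift-bot, the pack-bot, the paint-bot, the scan-bot, the sort-bot]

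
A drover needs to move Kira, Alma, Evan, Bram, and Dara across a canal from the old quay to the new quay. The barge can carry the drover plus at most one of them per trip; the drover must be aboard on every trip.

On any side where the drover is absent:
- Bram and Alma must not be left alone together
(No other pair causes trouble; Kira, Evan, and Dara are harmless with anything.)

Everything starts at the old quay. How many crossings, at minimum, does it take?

9

Counting alone: the drover can take at most 1 across per trip to the new quay, so moving all 5 needs at least 5 loaded trips out, with a return between consecutive ones — at least 9 crossings.
The plan below uses exactly 9 crossings, so it is optimal:
1. Drover goes to the new quay with Alma.  [the old quay: Bram, Dara, Evan, Kira | the new quay: Alma]
2. Drover goes back to the old quay alone.  [the old quay: Bram, Dara, Evan, Kira | the new quay: Alma]
3. Drover goes to the new quay with Kira.  [the old quay: Bram, Dara, Evan | the new quay: Alma, Kira]
4. Drover goes back to the old quay alone.  [the old quay: Bram, Dara, Evan | the new quay: Alma, Kira]
5. Drover goes to the new quay with Evan.  [the old quay: Bram, Dara | the new quay: Alma, Evan, Kira]
6. Drover goes back to the old quay alone.  [the old quay: Bram, Dara | the new quay: Alma, Evan, Kira]
7. Drover goes to the new quay with Dara.  [the old quay: Bram | the new quay: Alma, Dara, Evan, Kira]
8. Drover goes back to the old quay alone.  [the old quay: Bram | the new quay: Alma, Dara, Evan, Kira]
9. Drover goes to the new quay with Bram.  [the old quay: — | the new quay: Alma, Bram, Dara, Evan, Kira]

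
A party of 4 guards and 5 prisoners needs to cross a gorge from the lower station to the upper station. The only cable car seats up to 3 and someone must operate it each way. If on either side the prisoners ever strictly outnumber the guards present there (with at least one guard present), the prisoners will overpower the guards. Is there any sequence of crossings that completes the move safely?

The prisoners already outnumber the guards at the lower station before anyone moves, so the starting position itself is disallowed.

No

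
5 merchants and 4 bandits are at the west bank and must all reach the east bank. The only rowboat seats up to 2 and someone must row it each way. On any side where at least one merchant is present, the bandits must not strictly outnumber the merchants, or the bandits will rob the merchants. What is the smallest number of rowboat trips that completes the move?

Counting alone: each trip to the east bank takes at most 2 across and each return brings at least 1 back, so after t trips out (and t−1 returns) at most 2t − (t−1) of the 9 are across; that first reaches 9 at t = 8, so at least 15 crossings are needed.
The plan below uses exactly 15 crossings, so it is optimal:
1. 2 bandits → the east bank.  (the west bank: 5M 2B; the east bank: 0M 2B)
2. 1 bandit ← the west bank.  (the west bank: 5M 3B; the east bank: 0M 1B)
3. 2 bandits → the east bank.  (the west bank: 5M 1B; the east bank: 0M 3B)
4. 1 bandit ← the west bank.  (the west bank: 5M 2B; the east bank: 0M 2B)
5. 2 merchants → the east bank.  (the west bank: 3M 2B; the east bank: 2M 2B)
6. 1 bandit ← the west bank.  (the west bank: 3M 3B; the east bank: 2M 1B)
7. 1 merchant and 1 bandit → the east bank.  (the west bank: 2M 2B; the east bank: 3M 2B)
8. 1 merchant ← the west bank.  (the west bank: 3M 2B; the east bank: 2M 2B)
9. 1 merchant and 1 bandit → the east bank.  (the west bank: 2M 1B; the east bank: 3M 3B)
10. 1 bandit ← the west bank.  (the west bank: 2M 2B; the east bank: 3M 2B)
11. 1 merchant and 1 bandit → the east bank.  (the west bank: 1M 1B; the east bank: 4M 3B)
12. 1 merchant ← the west bank.  (the west bank: 2M 1B; the east bank: 3M 3B)
13. 1 merchant and 1 bandit → the east bank.  (the west bank: 1M 0B; the east bank: 4M 4B)
14. 1 bandit ← the west bank.  (the west bank: 1M 1B; the east bank: 4M 3B)
15. 1 merchant and 1 bandit → the east bank.  (the west bank: 0M 0B; the east bank: 5M 4B)

15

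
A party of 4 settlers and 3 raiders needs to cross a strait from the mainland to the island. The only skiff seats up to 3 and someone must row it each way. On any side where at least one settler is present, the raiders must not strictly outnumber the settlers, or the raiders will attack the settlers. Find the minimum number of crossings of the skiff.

Counting alone: each trip to the island takes at most 3 across and each return brings at least 1 back, so after t trips out (and t−1 returns) at most 3t − (t−1) of the 7 are across; that first reaches 7 at t = 3, so at least 5 crossings are needed.
The plan below uses exactly 5 crossings, so it is optimal:
1. 3 raiders → the island.  (the mainland: 4S 0R; the island: 0S 3R)
2. 1 raider ← the mainland.  (the mainland: 4S 1R; the island: 0S 2R)
3. 3 settlers → the island.  (the mainland: 1S 1R; the island: 3S 2R)
4. 1 settler ← the mainland.  (the mainland: 2S 1R; the island: 2S 2R)
5. 2 settlers and 1 raider → the island.  (the mainland: 0S 0R; the island: 4S 3R)

5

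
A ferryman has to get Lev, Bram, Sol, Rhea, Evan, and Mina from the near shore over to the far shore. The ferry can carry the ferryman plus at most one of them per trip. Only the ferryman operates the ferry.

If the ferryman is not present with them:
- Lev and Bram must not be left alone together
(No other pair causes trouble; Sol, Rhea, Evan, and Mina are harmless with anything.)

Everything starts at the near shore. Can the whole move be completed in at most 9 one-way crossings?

Counting alone: the ferryman can take at most 1 across per trip to the far shore, so moving all 6 needs at least 6 loaded trips out, with a return between consecutive ones — at least 11 crossings.
Since 9 < 11, 9 crossings cannot be enough. (The shortest complete plan in fact takes 11:)
1. Ferryman goes to the far shore with Lev.  [the near shore: Bram, Evan, Mina, Rhea, Sol | the far shore: Lev]
2. Ferryman goes back to the near shore alone.  [the near shore: Bram, Evan, Mina, Rhea, Sol | the far shore: Lev]
3. Ferryman goes to the far shore with Sol.  [the near shore: Bram, Evan, Mina, Rhea | the far shore: Lev, Sol]
4. Ferryman goes back to the near shore alone.  [the near shore: Bram, Evan, Mina, Rhea | the far shore: Lev, Sol]
5. Ferryman goes to the far shore with Rhea.  [the near shore: Bram, Evan, Mina | the far shore: Lev, Rhea, Sol]
6. Ferryman goes back to the near shore alone.  [the near shore: Bram, Evan, Mina | the far shore: Lev, Rhea, Sol]
7. Ferryman goes to the far shore with Evan.  [the near shore: Bram, Mina | the far shore: Evan, Lev, Rhea, Sol]
8. Ferryman goes back to the near shore alone.  [the near shore: Bram, Mina | the far shore: Evan, Lev, Rhea, Sol]
9. Ferryman goes to the far shore with Mina.  [the near shore: Bram | the far shore: Evan, Lev, Mina, Rhea, Sol]
10. Ferryman goes back to the near shore alone.  [the near shore: Bram | the far shore: Evan, Lev, Mina, Rhea, Sol]
11. Ferryman goes to the far shore with Bram.  [the near shore: — | the far shore: Bram, Evan, Lev, Mina, Rhea, Sol]

No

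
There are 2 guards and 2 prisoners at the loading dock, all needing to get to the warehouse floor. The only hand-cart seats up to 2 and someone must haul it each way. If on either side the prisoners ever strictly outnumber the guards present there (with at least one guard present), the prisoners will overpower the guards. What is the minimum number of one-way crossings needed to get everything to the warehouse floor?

5

Counting alone: each trip to the warehouse floor takes at most 2 across and each return brings at least 1 back, so after t trips out (and t−1 returns) at most 2t − (t−1) of the 4 are across; that first reaches 4 at t = 3, so at least 5 crossings are needed.
The plan below uses exactly 5 crossings, so it is optimal:
1. 2 prisoners → the warehouse floor.  (the loading dock: 2G 0P; the warehouse floor: 0G 2P)
2. 1 prisoner ← the loading dock.  (the loading dock: 2G 1P; the warehouse floor: 0G 1P)
3. 2 guards → the warehouse floor.  (the loading dock: 0G 1P; the warehouse floor: 2G 1P)
4. 1 prisoner ← the loading dock.  (the loading dock: 0G 2P; the warehouse floor: 2G 0P)
5. 2 prisoners → the warehouse floor.  (the loading dock: 0G 0P; the warehouse floor: 2G 2P)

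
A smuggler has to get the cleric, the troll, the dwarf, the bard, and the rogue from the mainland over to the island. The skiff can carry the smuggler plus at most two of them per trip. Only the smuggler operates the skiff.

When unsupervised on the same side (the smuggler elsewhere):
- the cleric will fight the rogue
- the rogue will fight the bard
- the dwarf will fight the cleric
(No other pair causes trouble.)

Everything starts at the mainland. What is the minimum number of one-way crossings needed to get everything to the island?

5

Counting alone: the smuggler can take at most 2 across per trip to the island, so moving all 5 needs at least 3 loaded trips out, with a return between consecutive ones — at least 5 crossings.
The plan below uses exactly 5 crossings, so it is optimal:
1. Smuggler goes to the island with the bard and the cleric.
2. Smuggler goes back to the mainland alone.
3. Smuggler goes to the island with the troll.
4. Smuggler goes back to the mainland alone.
5. Smuggler goes to the island with the dwarf and the rogue.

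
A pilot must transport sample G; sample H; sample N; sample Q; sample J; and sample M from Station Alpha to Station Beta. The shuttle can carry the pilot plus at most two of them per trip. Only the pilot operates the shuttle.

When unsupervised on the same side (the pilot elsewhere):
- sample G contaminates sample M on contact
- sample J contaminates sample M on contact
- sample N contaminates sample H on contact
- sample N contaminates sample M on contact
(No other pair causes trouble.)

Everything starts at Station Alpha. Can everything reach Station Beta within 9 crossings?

Yes

Yes — this plan uses 7 crossings (≤ 9):
1. Pilot goes to Station Beta with sample H and sample M.  [Station Alpha: sample G, sample J, sample N, sample Q | Station Beta: sample H, sample M]
2. Pilot goes back to Station Alpha alone.  [Station Alpha: sample G, sample J, sample N, sample Q | Station Beta: sample H, sample M]
3. Pilot goes to Station Beta with sample Q.  [Station Alpha: sample G, sample J, sample N | Station Beta: sample H, sample M, sample Q]
4. Pilot goes back to Station Alpha alone.  [Station Alpha: sample G, sample J, sample N | Station Beta: sample H, sample M, sample Q]
5. Pilot goes to Station Beta with sample G and sample J.  [Station Alpha: sample N | Station Beta: sample G, sample H, sample J, sample M, sample Q]
6. Pilot goes back to Station Alpha with sample M.  [Station Alpha: sample M, sample N | Station Beta: sample G, sample H, sample J, sample Q]
7. Pilot goes to Station Beta with sample M and sample N.  [Station Alpha: — | Station Beta: sample G, sample H, sample J, sample M, sample N, sample Q]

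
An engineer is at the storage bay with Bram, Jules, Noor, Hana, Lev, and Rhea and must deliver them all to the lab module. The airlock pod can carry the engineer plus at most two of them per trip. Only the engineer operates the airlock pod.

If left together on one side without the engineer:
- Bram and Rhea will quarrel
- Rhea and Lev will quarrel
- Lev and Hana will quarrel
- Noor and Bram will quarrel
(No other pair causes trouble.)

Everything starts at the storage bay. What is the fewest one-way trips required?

Counting alone: the engineer can take at most 2 across per trip to the lab module, so moving all 6 needs at least 3 loaded trips out, with a return between consecutive ones — at least 5 crossings.
The safety rule pushes this higher. Following every safe sequence of crossings, the most of the 6 that can be at the lab module as the airlock pod arrives there on crossing 5 is 5 — never all 6.
So no plan with fewer than 7 crossings exists, and this one achieves 7:
1. Engineer goes to the lab module with Bram and Lev.  [the storage bay: Hana, Jules, Noor, Rhea | the lab module: Bram, Lev]
2. Engineer goes back to the storage bay alone.  [the storage bay: Hana, Jules, Noor, Rhea | the lab module: Bram, Lev]
3. Engineer goes to the lab module with Jules and Noor.  [the storage bay: Hana, Rhea | the lab module: Bram, Jules, Lev, Noor]
4. Engineer goes back to the storage bay with Bram.  [the storage bay: Bram, Hana, Rhea | the lab module: Jules, Lev, Noor]
5. Engineer goes to the lab module with Hana and Rhea.  [the storage bay: Bram | the lab module: Hana, Jules, Lev, Noor, Rhea]
6. Engineer goes back to the storage bay with Lev.  [the storage bay: Bram, Lev | the lab module: Hana, Jules, Noor, Rhea]
7. Engineer goes to the lab module with Bram and Lev.  [the storage bay: — | the lab module: Bram, Hana, Jules, Lev, Noor, Rhea]

7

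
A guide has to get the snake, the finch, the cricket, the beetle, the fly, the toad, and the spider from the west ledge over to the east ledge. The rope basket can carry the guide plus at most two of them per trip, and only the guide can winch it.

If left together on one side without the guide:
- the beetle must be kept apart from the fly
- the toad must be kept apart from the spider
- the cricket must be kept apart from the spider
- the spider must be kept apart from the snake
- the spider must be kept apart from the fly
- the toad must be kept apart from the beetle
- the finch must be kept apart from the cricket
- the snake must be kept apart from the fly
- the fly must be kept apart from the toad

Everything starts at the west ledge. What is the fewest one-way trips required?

Whatever the first load, the items left behind include a forbidden pair without the guide. No opening move is safe, so no plan exists.

impossible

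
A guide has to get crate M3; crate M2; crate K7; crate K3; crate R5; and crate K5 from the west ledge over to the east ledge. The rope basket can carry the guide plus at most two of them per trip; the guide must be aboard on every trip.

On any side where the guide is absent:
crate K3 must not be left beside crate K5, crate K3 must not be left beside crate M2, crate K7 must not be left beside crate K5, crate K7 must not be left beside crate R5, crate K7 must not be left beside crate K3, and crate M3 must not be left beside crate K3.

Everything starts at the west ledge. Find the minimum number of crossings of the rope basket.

Counting alone: the guide can take at most 2 across per trip to the east ledge, so moving all 6 needs at least 3 loaded trips out, with a return between consecutive ones — at least 5 crossings.
The safety rule pushes this higher. Following every safe sequence of crossings, the most of the 6 that can be at the east ledge as the rope basket arrives there on crossings 5, 7 is 4, 5 respectively — never all 6.
So no plan with fewer than 9 crossings exists, and this one achieves 9:
1. Guide goes to the east ledge with crate K3 and crate K7.
2. Guide goes back to the west ledge with crate K7.
3. Guide goes to the east ledge with crate K7 and crate M3.
4. Guide goes back to the west ledge with crate K3.
5. Guide goes to the east ledge with crate K3 and crate M2.
6. Guide goes back to the west ledge with crate K3.
7. Guide goes to the east ledge with crate K5 and crate R5.
8. Guide goes back to the west ledge with crate K7.
9. Guide goes to the east ledge with crate K3 and crate K7.

9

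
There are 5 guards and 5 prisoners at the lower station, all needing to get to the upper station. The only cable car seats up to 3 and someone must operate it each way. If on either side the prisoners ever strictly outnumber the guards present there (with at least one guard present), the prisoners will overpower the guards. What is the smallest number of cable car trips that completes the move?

Counting alone: each trip to the upper station takes at most 3 across and each return brings at least 1 back, so after t trips out (and t−1 returns) at most 3t − (t−1) of the 10 are across; that first reaches 10 at t = 5, so at least 9 crossings are needed.
The safety rule pushes this higher. Following every safe sequence of crossings, the most of the 10 that can be at the upper station as the cable car arrives there on crossing 9 is 9 — never all 10.
So no plan with fewer than 11 crossings exists, and this one achieves 11:
1. 2 prisoners → the upper station.  (the lower station: 5G 3P; the upper station: 0G 2P)
2. 1 prisoner ← the lower station.  (the lower station: 5G 4P; the upper station: 0G 1P)
3. 3 prisoners → the upper station.  (the lower station: 5G 1P; the upper station: 0G 4P)
4. 1 prisoner ← the lower station.  (the lower station: 5G 2P; the upper station: 0G 3P)
5. 3 guards → the upper station.  (the lower station: 2G 2P; the upper station: 3G 3P)
6. 1 guard and 1 prisoner ← the lower station.  (the lower station: 3G 3P; the upper station: 2G 2P)
7. 3 guards → the upper station.  (the lower station: 0G 3P; the upper station: 5G 2P)
8. 1 prisoner ← the lower station.  (the lower station: 0G 4P; the upper station: 5G 1P)
9. 2 prisoners → the upper station.  (the lower station: 0G 2P; the upper station: 5G 3P)
10. 1 prisoner ← the lower station.  (the lower station: 0G 3P; the upper station: 5G 2P)
11. 3 prisoners → the upper station.  (the lower station: 0G 0P; the upper station: 5G 5P)

11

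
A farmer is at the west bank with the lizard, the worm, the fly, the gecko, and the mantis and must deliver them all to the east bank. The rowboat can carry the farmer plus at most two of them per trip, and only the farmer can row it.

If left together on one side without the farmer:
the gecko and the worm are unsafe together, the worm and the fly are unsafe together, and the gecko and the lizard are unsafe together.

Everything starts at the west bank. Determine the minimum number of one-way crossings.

5

Counting alone: the farmer can take at most 2 across per trip to the east bank, so moving all 5 needs at least 3 loaded trips out, with a return between consecutive ones — at least 5 crossings.
The plan below uses exactly 5 crossings, so it is optimal:
1. Farmer goes to the east bank with the lizard and the worm.  [the west bank: the fly, the gecko, the mantis | the east bank: the lizard, the worm]
2. Farmer goes back to the west bank alone.  [the west bank: the fly, the gecko, the mantis | the east bank: the lizard, the worm]
3. Farmer goes to the east bank with the mantis.  [the west bank: the fly, the gecko | the east bank: the lizard, the mantis, the worm]
4. Farmer goes back to the west bank alone.  [the west bank: the fly, the gecko | the east bank: the lizard, the mantis, the worm]
5. Farmer goes to the east bank with the fly and the gecko.  [the west bank: — | the east bank: the fly, the gecko, the lizard, the mantis, the worm]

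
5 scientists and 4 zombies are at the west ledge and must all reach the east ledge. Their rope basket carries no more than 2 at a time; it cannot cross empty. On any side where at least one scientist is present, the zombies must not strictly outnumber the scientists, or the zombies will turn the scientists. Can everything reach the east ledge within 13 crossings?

Counting alone: each trip to the east ledge takes at most 2 across and each return brings at least 1 back, so after t trips out (and t−1 returns) at most 2t − (t−1) of the 9 are across; that first reaches 9 at t = 8, so at least 15 crossings are needed.
Since 13 < 15, 13 crossings cannot be enough. (The shortest complete plan in fact takes 15:)
1. 2 zombies → the east ledge.  (the west ledge: 5S 2Z; the east ledge: 0S 2Z)
2. 1 zombie ← the west ledge.  (the west ledge: 5S 3Z; the east ledge: 0S 1Z)
3. 2 zombies → the east ledge.  (the west ledge: 5S 1Z; the east ledge: 0S 3Z)
4. 1 zombie ← the west ledge.  (the west ledge: 5S 2Z; the east ledge: 0S 2Z)
5. 2 scientists → the east ledge.  (the west ledge: 3S 2Z; the east ledge: 2S 2Z)
6. 1 zombie ← the west ledge.  (the west ledge: 3S 3Z; the east ledge: 2S 1Z)
7. 1 scientist and 1 zombie → the east ledge.  (the west ledge: 2S 2Z; the east ledge: 3S 2Z)
8. 1 scientist ← the west ledge.  (the west ledge: 3S 2Z; the east ledge: 2S 2Z)
9. 1 scientist and 1 zombie → the east ledge.  (the west ledge: 2S 1Z; the east ledge: 3S 3Z)
10. 1 zombie ← the west ledge.  (the west ledge: 2S 2Z; the east ledge: 3S 2Z)
11. 1 scientist and 1 zombie → the east ledge.  (the west ledge: 1S 1Z; the east ledge: 4S 3Z)
12. 1 scientist ← the west ledge.  (the west ledge: 2S 1Z; the east ledge: 3S 3Z)
13. 1 scientist and 1 zombie → the east ledge.  (the west ledge: 1S 0Z; the east ledge: 4S 4Z)
14. 1 zombie ← the west ledge.  (the west ledge: 1S 1Z; the east ledge: 4S 3Z)
15. 1 scientist and 1 zombie → the east ledge.  (the west ledge: 0S 0Z; the east ledge: 5S 4Z)

No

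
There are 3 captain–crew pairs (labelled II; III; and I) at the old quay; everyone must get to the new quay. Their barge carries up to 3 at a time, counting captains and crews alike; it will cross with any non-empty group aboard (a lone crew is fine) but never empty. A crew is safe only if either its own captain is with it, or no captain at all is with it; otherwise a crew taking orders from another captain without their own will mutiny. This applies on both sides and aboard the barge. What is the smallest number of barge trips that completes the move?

5

Counting alone: each trip to the new quay takes at most 3 across and each return brings at least 1 back, so after t trips out (and t−1 returns) at most 3t − (t−1) of the 6 are across; that first reaches 6 at t = 3, so at least 5 crossings are needed.
The plan below uses exactly 5 crossings, so it is optimal:
1. captain II and crew II cross → the new quay.
2. captain II crosses ← the old quay.
3. captain I, captain II, and captain III cross → the new quay.
4. crew II crosses ← the old quay.
5. crew I, crew II, and crew III cross → the new quay.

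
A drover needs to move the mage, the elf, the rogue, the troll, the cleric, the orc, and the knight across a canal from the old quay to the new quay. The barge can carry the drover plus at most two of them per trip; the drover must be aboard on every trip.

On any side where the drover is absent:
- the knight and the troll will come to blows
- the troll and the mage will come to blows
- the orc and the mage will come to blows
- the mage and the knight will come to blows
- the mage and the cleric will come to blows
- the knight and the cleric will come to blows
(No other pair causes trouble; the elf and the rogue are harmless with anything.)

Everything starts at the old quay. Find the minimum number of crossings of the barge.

11

Counting alone: the drover can take at most 2 across per trip to the new quay, so moving all 7 needs at least 4 loaded trips out, with a return between consecutive ones — at least 7 crossings.
The safety rule pushes this higher. Following every safe sequence of crossings, the most of the 7 that can be at the new quay as the barge arrives there on crossings 7, 9 is 5, 6 respectively — never all 7.
So no plan with fewer than 11 crossings exists, and this one achieves 11:
1. Drover goes to the new quay with the knight and the mage.  [the old quay: the cleric, the elf, the orc, the rogue, the troll | the new quay: the knight, the mage]
2. Drover goes back to the old quay with the mage.  [the old quay: the cleric, the elf, the mage, the orc, the rogue, the troll | the new quay: the knight]
3. Drover goes to the new quay with the elf and the mage.  [the old quay: the cleric, the orc, the rogue, the troll | the new quay: the elf, the knight, the mage]
4. Drover goes back to the old quay with the mage.  [the old quay: the cleric, the mage, the orc, the rogue, the troll | the new quay: the elf, the knight]
5. Drover goes to the new quay with the mage and the rogue.  [the old quay: the cleric, the orc, the troll | the new quay: the elf, the knight, the mage, the rogue]
6. Drover goes back to the old quay with the mage.  [the old quay: the cleric, the mage, the orc, the troll | the new quay: the elf, the knight, the rogue]
7. Drover goes to the new quay with the mage and the orc.  [the old quay: the cleric, the troll | the new quay: the elf, the knight, the mage, the orc, the rogue]
8. Drover goes back to the old quay with the mage.  [the old quay: the cleric, the mage, the troll | the new quay: the elf, the knight, the orc, the rogue]
9. Drover goes to the new quay with the cleric and the troll.  [the old quay: the mage | the new quay: the cleric, the elf, the knight, the orc, the rogue, the troll]
10. Drover goes back to the old quay with the knight.  [the old quay: the knight, the mage | the new quay: the cleric, the elf, the orc, the rogue, the troll]
11. Drover goes to the new quay with the knight and the mage.  [the old quay: — | the new quay: the cleric, the elf, the knight, the mage, the orc, the rogue, the troll]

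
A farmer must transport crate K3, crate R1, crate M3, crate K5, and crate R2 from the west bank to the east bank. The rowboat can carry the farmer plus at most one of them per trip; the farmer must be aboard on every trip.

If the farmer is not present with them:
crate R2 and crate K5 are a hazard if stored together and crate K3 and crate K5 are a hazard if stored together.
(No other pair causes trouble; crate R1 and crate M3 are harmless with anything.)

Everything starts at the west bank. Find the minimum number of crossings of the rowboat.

11

Counting alone: the farmer can take at most 1 across per trip to the east bank, so moving all 5 needs at least 5 loaded trips out, with a return between consecutive ones — at least 9 crossings.
The safety rule pushes this higher. Following every safe sequence of crossings, the most of the 5 that can be at the east bank as the rowboat arrives there on crossing 9 is 4 — never all 5.
So no plan with fewer than 11 crossings exists, and this one achieves 11:
1. Farmer goes to the east bank with crate K5.  [the west bank: crate K3, crate M3, crate R1, crate R2 | the east bank: crate K5]
2. Farmer goes back to the west bank alone.  [the west bank: crate K3, crate M3, crate R1, crate R2 | the east bank: crate K5]
3. Farmer goes to the east bank with crate K3.  [the west bank: crate M3, crate R1, crate R2 | the east bank: crate K3, crate K5]
4. Farmer goes back to the west bank with crate K5.  [the west bank: crate K5, crate M3, crate R1, crate R2 | the east bank: crate K3]
5. Farmer goes to the east bank with crate R2.  [the west bank: crate K5, crate M3, crate R1 | the east bank: crate K3, crate R2]
6. Farmer goes back to the west bank alone.  [the west bank: crate K5, crate M3, crate R1 | the east bank: crate K3, crate R2]
7. Farmer goes to the east bank with crate R1.  [the west bank: crate K5, crate M3 | the east bank: crate K3, crate R1, crate R2]
8. Farmer goes back to the west bank alone.  [the west bank: crate K5, crate M3 | the east bank: crate K3, crate R1, crate R2]
9. Farmer goes to the east bank with crate M3.  [the west bank: crate K5 | the east bank: crate K3, crate M3, crate R1, crate R2]
10. Farmer goes back to the west bank alone.  [the west bank: crate K5 | the east bank: crate K3, crate M3, crate R1, crate R2]
11. Farmer goes to the east bank with crate K5.  [the west bank: — | the east bank: crate K3, crate K5, crate M3, crate R1, crate R2]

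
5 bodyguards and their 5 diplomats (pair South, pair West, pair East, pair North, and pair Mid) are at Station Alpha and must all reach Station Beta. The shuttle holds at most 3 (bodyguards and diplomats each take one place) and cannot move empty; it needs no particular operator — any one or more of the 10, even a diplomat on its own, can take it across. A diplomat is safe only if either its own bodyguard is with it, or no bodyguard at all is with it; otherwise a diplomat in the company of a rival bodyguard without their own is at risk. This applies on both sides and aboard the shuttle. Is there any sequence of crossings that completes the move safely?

Yes

1. bodyguard South and diplomat South cross → Station Beta.
2. bodyguard South crosses ← Station Alpha.
3. diplomat East, diplomat North, and diplomat West cross → Station Beta.
4. diplomat South crosses ← Station Alpha.
5. bodyguard East, bodyguard North, and bodyguard West cross → Station Beta.
6. bodyguard West and diplomat West cross ← Station Alpha.
7. bodyguard Mid, bodyguard South, and bodyguard West cross → Station Beta.
8. diplomat East crosses ← Station Alpha.
9. diplomat South and diplomat West cross → Station Beta.
10. diplomat South crosses ← Station Alpha.
11. diplomat East, diplomat Mid, and diplomat South cross → Station Beta.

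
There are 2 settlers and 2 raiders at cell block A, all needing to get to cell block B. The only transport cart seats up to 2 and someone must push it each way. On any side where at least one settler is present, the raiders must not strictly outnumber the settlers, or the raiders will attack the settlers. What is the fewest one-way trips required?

5

Counting alone: each trip to cell block B takes at most 2 across and each return brings at least 1 back, so after t trips out (and t−1 returns) at most 2t − (t−1) of the 4 are across; that first reaches 4 at t = 3, so at least 5 crossings are needed.
The plan below uses exactly 5 crossings, so it is optimal:
1. 2 raiders → cell block B.  (cell block A: 2S 0R; cell block B: 0S 2R)
2. 1 raider ← cell block A.  (cell block A: 2S 1R; cell block B: 0S 1R)
3. 2 settlers → cell block B.  (cell block A: 0S 1R; cell block B: 2S 1R)
4. 1 raider ← cell block A.  (cell block A: 0S 2R; cell block B: 2S 0R)
5. 2 raiders → cell block B.  (cell block A: 0S 0R; cell block B: 2S 2R)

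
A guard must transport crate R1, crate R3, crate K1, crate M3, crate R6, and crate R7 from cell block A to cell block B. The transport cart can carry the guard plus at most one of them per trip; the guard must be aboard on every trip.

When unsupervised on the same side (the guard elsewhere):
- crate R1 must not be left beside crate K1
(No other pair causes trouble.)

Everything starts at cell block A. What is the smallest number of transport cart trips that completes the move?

11

Counting alone: the guard can take at most 1 across per trip to cell block B, so moving all 6 needs at least 6 loaded trips out, with a return between consecutive ones — at least 11 crossings.
The plan below uses exactly 11 crossings, so it is optimal:
1. Guard goes to cell block B with crate R1.
2. Guard goes back to cell block A alone.
3. Guard goes to cell block B with crate R3.
4. Guard goes back to cell block A alone.
5. Guard goes to cell block B with crate M3.
6. Guard goes back to cell block A alone.
7. Guard goes to cell block B with crate R6.
8. Guard goes back to cell block A alone.
9. Guard goes to cell block B with crate R7.
10. Guard goes back to cell block A alone.
11. Guard goes to cell block B with crate K1.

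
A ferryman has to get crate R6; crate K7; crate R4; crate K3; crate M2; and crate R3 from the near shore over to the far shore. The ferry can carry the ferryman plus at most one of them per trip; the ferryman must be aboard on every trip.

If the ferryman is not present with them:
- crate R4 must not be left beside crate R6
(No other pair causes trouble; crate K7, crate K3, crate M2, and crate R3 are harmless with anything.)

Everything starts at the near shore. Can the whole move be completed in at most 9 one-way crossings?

Counting alone: the ferryman can take at most 1 across per trip to the far shore, so moving all 6 needs at least 6 loaded trips out, with a return between consecutive ones — at least 11 crossings.
Since 9 < 11, 9 crossings cannot be enough. (The shortest complete plan in fact takes 11:)
1. Ferryman goes to the far shore with crate R6.  [the near shore: crate K3, crate K7, crate M2, crate R3, crate R4 | the far shore: crate R6]
2. Ferryman goes back to the near shore alone.  [the near shore: crate K3, crate K7, crate M2, crate R3, crate R4 | the far shore: crate R6]
3. Ferryman goes to the far shore with crate K7.  [the near shore: crate K3, crate M2, crate R3, crate R4 | the far shore: crate K7, crate R6]
4. Ferryman goes back to the near shore alone.  [the near shore: crate K3, crate M2, crate R3, crate R4 | the far shore: crate K7, crate R6]
5. Ferryman goes to the far shore with crate K3.  [the near shore: crate M2, crate R3, crate R4 | the far shore: crate K3, crate K7, crate R6]
6. Ferryman goes back to the near shore alone.  [the near shore: crate M2, crate R3, crate R4 | the far shore: crate K3, crate K7, crate R6]
7. Ferryman goes to the far shore with crate M2.  [the near shore: crate R3, crate R4 | the far shore: crate K3, crate K7, crate M2, crate R6]
8. Ferryman goes back to the near shore alone.  [the near shore: crate R3, crate R4 | the far shore: crate K3, crate K7, crate M2, crate R6]
9. Ferryman goes to the far shore with crate R3.  [the near shore: crate R4 | the far shore: crate K3, crate K7, crate M2, crate R3, crate R6]
10. Ferryman goes back to the near shore alone.  [the near shore: crate R4 | the far shore: crate K3, crate K7, crate M2, crate R3, crate R6]
11. Ferryman goes to the far shore with crate R4.  [the near shore: — | the far shore: crate K3, crate K7, crate M2, crate R3, crate R4, crate R6]

No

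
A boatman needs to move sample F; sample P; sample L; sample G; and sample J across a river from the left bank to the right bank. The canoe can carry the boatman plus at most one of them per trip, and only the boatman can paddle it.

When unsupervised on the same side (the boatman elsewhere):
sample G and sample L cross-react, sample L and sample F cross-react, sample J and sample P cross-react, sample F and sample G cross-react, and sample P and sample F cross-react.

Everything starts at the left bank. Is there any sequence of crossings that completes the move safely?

Whatever the first load, the items left behind include a forbidden pair without the boatman. No opening move is safe, so no plan exists.

No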